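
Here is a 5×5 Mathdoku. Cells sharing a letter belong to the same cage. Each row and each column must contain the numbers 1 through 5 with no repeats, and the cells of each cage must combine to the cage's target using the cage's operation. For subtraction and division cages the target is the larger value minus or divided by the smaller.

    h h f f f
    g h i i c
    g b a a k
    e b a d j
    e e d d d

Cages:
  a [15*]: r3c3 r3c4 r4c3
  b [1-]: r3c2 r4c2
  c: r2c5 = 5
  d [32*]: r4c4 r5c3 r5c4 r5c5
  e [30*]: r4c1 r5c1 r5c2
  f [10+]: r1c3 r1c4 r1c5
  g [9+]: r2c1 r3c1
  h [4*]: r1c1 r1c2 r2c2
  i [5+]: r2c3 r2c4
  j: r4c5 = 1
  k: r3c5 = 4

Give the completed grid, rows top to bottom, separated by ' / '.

1 4 2 5 3 / 4 1 3 2 5 / 5 2 1 3 4 / 2 3 5 4 1 / 3 5 4 1 2

Cage c is a single given cell, leaving r2c5 = 5.
K is a freebie, leaving r3c5 = 4.
Cage d needs product 32, which forces r4c4 = 4.
Cage j is a single given cell, which forces r4c5 = 1.
1 is placed in column 5, so r5c5 = 2.
2 is placed in column 5, which forces r1c5 = 3.
5 is placed in row 2, so r2c1 = 4.
Row 3 now contains 4, so r3c1 = 5.
Cage e needs product 30, leaving r4c1 = 2.
Row 4 already has 2, which forces r4c2 = 3.
Row 4 already has 3; hence r4c3 = 5.
5 is placed in column 1, which forces r5c1 = 3.
Column 2 now contains 3, leaving r5c2 = 5.
The 4 cells of cage d must have product 32, so r5c3 = 4.
Row 5 now contains 2, which forces r5c4 = 1.
2 is placed in column 1, which forces r1c1 = 1.
Cage h has product 4, so r1c2 = 4.
Column 3 already has 5; hence r1c3 = 2.
Cage f has sum 10, so r1c4 = 5.
The 3 cells of cage h must have product 4, which forces r2c2 = 1.
Column 3 already has 2, which forces r2c3 = 3.
Row 2 already has 3; hence r2c4 = 2.
Cage b needs two cells with difference 1, which forces r3c2 = 2.
Cage a needs product 15, so r3c3 = 1.
Column 4 now contains 1, leaving r3c4 = 3.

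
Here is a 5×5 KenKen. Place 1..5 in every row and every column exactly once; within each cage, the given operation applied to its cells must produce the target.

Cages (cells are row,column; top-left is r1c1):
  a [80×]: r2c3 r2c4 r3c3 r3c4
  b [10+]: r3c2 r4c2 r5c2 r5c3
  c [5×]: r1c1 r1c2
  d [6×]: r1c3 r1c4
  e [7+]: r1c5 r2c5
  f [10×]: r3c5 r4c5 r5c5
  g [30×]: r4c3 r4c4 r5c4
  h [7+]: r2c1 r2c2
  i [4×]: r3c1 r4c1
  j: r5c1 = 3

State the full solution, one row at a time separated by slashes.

Cage j is given, leaving r5c1 = 3.
The only place for 4 in row 1 is r1c5.
Cage e needs two cells with sum 7, leaving r2c5 = 3.
The only place for 3 in row 3 is r3c2.
In column 1, 2 can only go at r2c1, so r2c1 = 2.
Row 2 already has 2, which forces r2c2 = 5.
The two cells of cage c must have product 5, so r1c1 = 5.
Column 2 already has 5, leaving r1c2 = 1.
Cage b has sum 10; hence r5c3 = 1.
Column 3 now contains 1, leaving r2c3 = 4.
The 4 cells of cage a must have product 80, which forces r2c4 = 1.
Cage a has product 80; hence r3c3 = 5.
The 4 cells of cage a must have product 80; hence r3c4 = 4.
Row 3 already has 4, so r3c1 = 1.
Row 3 now contains 1; hence r3c5 = 2.
Cage i needs two cells with product 4, so r4c1 = 4.
Row 4 now contains 4, which forces r4c2 = 2.
Row 4 now contains 2, which forces r4c3 = 3.
Row 4 now contains 3; hence r4c4 = 5.
Row 4 already has 5, so r4c5 = 1.
Column 2 now contains 2, which forces r5c2 = 4.
Column 4 already has 5; hence r5c4 = 2.
Column 5 already has 2; hence r5c5 = 5.
Column 3 already has 3; hence r1c3 = 2.
Column 4 now contains 2, so r1c4 = 3.

5 1 2 3 4 / 2 5 4 1 3 / 1 3 5 4 2 / 4 2 3 5 1 / 3 4 1 2 5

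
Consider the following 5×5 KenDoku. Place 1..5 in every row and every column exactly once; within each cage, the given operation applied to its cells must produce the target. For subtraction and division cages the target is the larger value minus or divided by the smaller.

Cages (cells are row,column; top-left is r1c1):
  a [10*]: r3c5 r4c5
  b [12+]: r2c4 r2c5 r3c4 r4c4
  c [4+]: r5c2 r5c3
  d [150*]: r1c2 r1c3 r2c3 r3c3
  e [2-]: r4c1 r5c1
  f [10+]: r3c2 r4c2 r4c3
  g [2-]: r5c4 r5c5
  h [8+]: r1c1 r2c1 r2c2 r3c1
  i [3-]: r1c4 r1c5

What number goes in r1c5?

Cage d has product 150, so r1c2 = 5.
Column 3 needs a 1, and only r5c3 is open for it.
Row 5 now contains 1, so r5c2 = 3.
The only place for 5 in row 5 is r5c1.
Cage e's pair has difference 2, so r4c1 = 3.
Cage h has sum 8, leaving r2c2 = 1.
1 is placed in column 2, which forces r3c2 = 4.
Column 2 already has 4, leaving r4c2 = 2.
2 is placed in row 4; hence r4c5 = 5.
Column 5 already has 5, which forces r3c5 = 2.
Row 4 already has 5; hence r4c3 = 4.
4 is placed in row 4; hence r4c4 = 1.
Column 5 already has 2, which forces r5c5 = 4.
Column 4 already has 1, which forces r1c4 = 4.
4 is placed in column 5, so r1c5 = 1.
The 4 cells of cage b must have sum 12, so r2c4 = 5.
4 is placed in column 5, so r2c5 = 3.
2 is placed in row 3, so r3c1 = 1.
The 4 cells of cage b must have sum 12, which forces r3c4 = 3.
4 is placed in row 5; hence r5c4 = 2.
Row 1 now contains 4; hence r1c1 = 2.
Cage d needs product 150; hence r1c3 = 3.
The 4 cells of cage h must have sum 8; hence r2c1 = 4.
3 is placed in row 2; hence r2c3 = 2.
3 is placed in row 3; hence r3c3 = 5.
Completed grid: 2 5 3 4 1 / 4 1 2 5 3 / 1 4 5 3 2 / 3 2 4 1 5 / 5 3 1 2 4.

1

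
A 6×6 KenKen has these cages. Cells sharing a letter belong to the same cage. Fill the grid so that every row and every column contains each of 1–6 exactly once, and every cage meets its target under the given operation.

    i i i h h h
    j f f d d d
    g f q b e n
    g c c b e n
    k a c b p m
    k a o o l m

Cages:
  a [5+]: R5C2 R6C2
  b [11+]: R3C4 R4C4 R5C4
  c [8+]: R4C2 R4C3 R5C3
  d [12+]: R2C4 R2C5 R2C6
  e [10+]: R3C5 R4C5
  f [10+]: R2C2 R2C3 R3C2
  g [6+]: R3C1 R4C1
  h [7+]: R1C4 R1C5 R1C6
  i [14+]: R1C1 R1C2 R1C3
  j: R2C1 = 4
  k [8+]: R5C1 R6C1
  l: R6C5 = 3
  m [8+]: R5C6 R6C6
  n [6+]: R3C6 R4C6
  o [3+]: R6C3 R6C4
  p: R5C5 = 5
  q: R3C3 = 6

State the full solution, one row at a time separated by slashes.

J is a freebie; hence R2C1 = 4.
Cage q is a single given cell, leaving R3C3 = 6.
Row 3 already has 6, so R3C5 = 4.
4 is placed in column 5, leaving R4C5 = 6.
Cage p is a single given cell, which forces R5C5 = 5.
Cage l is given, leaving R6C5 = 3.
Cage d needs sum 12, which forces R2C5 = 1.
Column 5 now contains 1, leaving R1C5 = 2.
Row 6 needs a 4, and only R6C2 is open for it.
The two cells of cage a must have sum 5, leaving R5C2 = 1.
In column 6, 3 can only go at R5C6, so R5C6 = 3.
Cage m's pair has sum 8, which forces R6C6 = 5.
Cage d has sum 12; hence R2C4 = 5.
Column 6 now contains 5; hence R2C6 = 6.
Cage n's pair has sum 6, leaving R3C6 = 2.
The two cells of cage n must have sum 6, so R4C6 = 4.
Cage h has sum 7, so R1C4 = 4.
Column 6 now contains 4, which forces R1C6 = 1.
Cage f needs sum 10, leaving R3C2 = 5.
Cage b needs sum 11; hence R3C4 = 3.
Column 2 already has 5, which forces R4C2 = 3.
4 is placed in row 4; hence R4C3 = 1.
Cage b needs sum 11, leaving R4C4 = 2.
Cage b needs sum 11, leaving R5C4 = 6.
1 is placed in column 3, which forces R6C3 = 2.
2 is placed in column 4; hence R6C4 = 1.
3 is placed in column 2, which forces R1C2 = 6.
3 is placed in column 2, which forces R2C2 = 2.
Column 3 already has 2, so R2C3 = 3.
Row 3 already has 5, leaving R3C1 = 1.
Row 4 already has 1, so R4C1 = 5.
Row 5 already has 6, so R5C1 = 2.
Column 3 already has 2; hence R5C3 = 4.
2 is placed in row 6; hence R6C1 = 6.
Column 1 already has 5, leaving R1C1 = 3.
Column 3 already has 3, so R1C3 = 5.

3 6 5 4 2 1 / 4 2 3 5 1 6 / 1 5 6 3 4 2 / 5 3 1 2 6 4 / 2 1 4 6 5 3 / 6 4 2 1 3 5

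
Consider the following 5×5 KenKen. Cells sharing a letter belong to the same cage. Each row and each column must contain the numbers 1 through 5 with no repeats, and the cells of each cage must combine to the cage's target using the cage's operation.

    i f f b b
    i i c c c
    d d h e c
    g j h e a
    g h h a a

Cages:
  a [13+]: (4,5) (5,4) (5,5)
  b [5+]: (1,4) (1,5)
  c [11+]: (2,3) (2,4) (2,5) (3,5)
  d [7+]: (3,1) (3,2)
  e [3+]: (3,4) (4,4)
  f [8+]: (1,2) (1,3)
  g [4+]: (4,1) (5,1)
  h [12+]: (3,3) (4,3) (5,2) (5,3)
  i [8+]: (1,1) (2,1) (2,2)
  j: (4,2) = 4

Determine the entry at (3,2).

3

Cage j is a single given cell, which forces (4,2) = 4.
Row 4 already has 4; hence (4,5) = 5.
Column 5 already has 5, leaving (5,5) = 3.
The two cells of cage g must have sum 4, which forces (4,1) = 3.
Row 5 now contains 3, so (5,1) = 1.
Cage a needs sum 13, which forces (5,4) = 5.
The 4 cells of cage h must have sum 12; hence (3,3) = 5.
The 4 cells of cage h must have sum 12, which forces (4,3) = 1.
Row 4 now contains 1; hence (4,4) = 2.
5 is placed in row 5, so (5,2) = 2.
The 4 cells of cage h must have sum 12, leaving (5,3) = 4.
Cage f needs two cells with sum 8, leaving (1,2) = 5.
5 is placed in column 3, leaving (1,3) = 3.
Column 2 now contains 2, leaving (2,2) = 1.
Cage c has sum 11; hence (2,3) = 2.
Row 2 now contains 1, so (2,5) = 4.
Cage d needs two cells with sum 7, so (3,1) = 4.
Column 2 now contains 2, so (3,2) = 3.
Column 4 now contains 2, which forces (3,4) = 1.
4 is placed in column 5, which forces (3,5) = 2.
Row 1 now contains 5, so (1,1) = 2.
Column 4 already has 1, which forces (1,4) = 4.
Column 5 already has 2; hence (1,5) = 1.
Row 2 already has 2, which forces (2,1) = 5.
Row 2 already has 4, so (2,4) = 3.
Completed grid: 2 5 3 4 1 / 5 1 2 3 4 / 4 3 5 1 2 / 3 4 1 2 5 / 1 2 4 5 3.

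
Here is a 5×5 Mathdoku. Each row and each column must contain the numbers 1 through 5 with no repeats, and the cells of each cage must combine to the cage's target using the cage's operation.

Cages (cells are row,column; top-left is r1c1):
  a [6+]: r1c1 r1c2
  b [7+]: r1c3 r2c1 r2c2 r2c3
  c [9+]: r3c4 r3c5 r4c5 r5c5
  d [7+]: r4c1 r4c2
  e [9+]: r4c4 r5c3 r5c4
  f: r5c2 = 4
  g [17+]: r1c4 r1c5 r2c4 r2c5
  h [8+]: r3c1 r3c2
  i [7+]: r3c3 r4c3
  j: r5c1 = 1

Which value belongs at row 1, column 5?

The 4 cells of cage b must have sum 7, leaving r1c3 = 1.
J is a freebie, which forces r5c1 = 1.
Cage f is given, which forces r5c2 = 4.
Cage a needs two cells with sum 6, leaving r1c1 = 4.
The two cells of cage a must have sum 6, which forces r1c2 = 2.
Cage b needs sum 7, leaving r2c2 = 1.
Cage d needs two cells with sum 7, which forces r4c1 = 2.
Cage d needs two cells with sum 7; hence r4c2 = 5.
Column 1 now contains 2, leaving r2c1 = 3.
Cage b needs sum 7; hence r2c3 = 2.
The two cells of cage h must have sum 8; hence r3c1 = 5.
Column 2 now contains 5, leaving r3c2 = 3.
3 is placed in row 3, leaving r3c3 = 4.
4 is placed in column 3, leaving r4c3 = 3.
Column 3 now contains 3, so r5c3 = 5.
Cage c has sum 9, which forces r3c4 = 2.
Cage c has sum 9; hence r3c5 = 1.
Cage e has sum 9, so r4c4 = 1.
Cage c needs sum 9, so r4c5 = 4.
Cage e has sum 9, leaving r5c4 = 3.
The 4 cells of cage c must have sum 9, which forces r5c5 = 2.
Column 4 now contains 3, which forces r1c4 = 5.
The 4 cells of cage g must have sum 17, so r1c5 = 3.
Cage g needs sum 17, which forces r2c4 = 4.
4 is placed in column 5, which forces r2c5 = 5.
Completed grid: 4 2 1 5 3 / 3 1 2 4 5 / 5 3 4 2 1 / 2 5 3 1 4 / 1 4 5 3 2.

3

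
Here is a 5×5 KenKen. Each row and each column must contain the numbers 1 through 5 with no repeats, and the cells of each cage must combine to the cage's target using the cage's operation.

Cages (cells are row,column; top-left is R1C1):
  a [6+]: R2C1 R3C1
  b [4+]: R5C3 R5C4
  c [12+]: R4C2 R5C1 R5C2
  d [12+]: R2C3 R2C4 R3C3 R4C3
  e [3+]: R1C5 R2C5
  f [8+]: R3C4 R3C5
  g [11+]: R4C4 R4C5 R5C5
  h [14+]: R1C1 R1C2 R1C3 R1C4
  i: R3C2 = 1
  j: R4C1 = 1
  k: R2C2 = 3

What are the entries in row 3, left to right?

Cage k is given, leaving R2C2 = 3.
I is a freebie; hence R3C2 = 1.
Cage j is a single given cell, which forces R4C1 = 1.
In row 1, 1 can only go at R1C5, so R1C5 = 1.
1 is placed in column 5, so R2C5 = 2.
Row 2 already has 2; hence R2C1 = 4.
Cage a's pair has sum 6, leaving R3C1 = 2.
Cage d has sum 12; hence R3C3 = 4.
Cage d needs sum 12, leaving R4C3 = 2.
The only place for 2 in row 5 is R5C2.
2 is placed in column 2, which forces R1C2 = 4.
Cage h needs sum 14, leaving R1C4 = 2.
Cage c has sum 12, which forces R4C2 = 5.
5 is placed in row 4, leaving R4C5 = 3.
Cage c has sum 12, so R5C1 = 5.
3 is placed in column 5; hence R5C5 = 4.
Column 1 already has 5; hence R1C1 = 3.
Cage h needs sum 14; hence R1C3 = 5.
Column 3 now contains 5, leaving R2C3 = 1.
1 is placed in row 2, leaving R2C4 = 5.
The two cells of cage f must have sum 8, which forces R3C4 = 3.
3 is placed in column 5; hence R3C5 = 5.
3 is placed in row 4, so R4C4 = 4.
1 is placed in column 3, which forces R5C3 = 3.
Column 4 already has 3, leaving R5C4 = 1.
Filled in: 3 4 5 2 1 / 4 3 1 5 2 / 2 1 4 3 5 / 1 5 2 4 3 / 5 2 3 1 4.

2 1 4 3 5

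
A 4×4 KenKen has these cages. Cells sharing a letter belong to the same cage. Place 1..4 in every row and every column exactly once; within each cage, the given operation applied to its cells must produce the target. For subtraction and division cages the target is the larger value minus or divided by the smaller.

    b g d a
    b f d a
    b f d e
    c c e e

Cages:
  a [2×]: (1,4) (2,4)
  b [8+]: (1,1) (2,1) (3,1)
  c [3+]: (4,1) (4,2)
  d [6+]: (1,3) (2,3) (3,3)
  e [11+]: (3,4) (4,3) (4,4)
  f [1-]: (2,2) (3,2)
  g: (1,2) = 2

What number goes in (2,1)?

Cage g is a single given cell, leaving (1,2) = 2.
Row 1 now contains 2, which forces (1,4) = 1.
Column 4 now contains 1, leaving (2,4) = 2.
Cage e needs sum 11, which forces (3,4) = 4.
Column 2 already has 2, which forces (4,2) = 1.
The 3 cells of cage e must have sum 11, leaving (4,3) = 4.
Cage e needs sum 11, leaving (4,4) = 3.
Row 1 now contains 1, leaving (1,3) = 3.
The two cells of cage f must have difference 1; hence (2,2) = 4.
Cage d has sum 6; hence (2,3) = 1.
Column 2 now contains 1; hence (3,2) = 3.
Cage d needs sum 6, leaving (3,3) = 2.
1 is placed in row 4, leaving (4,1) = 2.
Row 1 now contains 3, leaving (1,1) = 4.
1 is placed in row 2, leaving (2,1) = 3.
3 is placed in row 3, leaving (3,1) = 1.
Completed grid: 4 2 3 1 / 3 4 1 2 / 1 3 2 4 / 2 1 4 3.

3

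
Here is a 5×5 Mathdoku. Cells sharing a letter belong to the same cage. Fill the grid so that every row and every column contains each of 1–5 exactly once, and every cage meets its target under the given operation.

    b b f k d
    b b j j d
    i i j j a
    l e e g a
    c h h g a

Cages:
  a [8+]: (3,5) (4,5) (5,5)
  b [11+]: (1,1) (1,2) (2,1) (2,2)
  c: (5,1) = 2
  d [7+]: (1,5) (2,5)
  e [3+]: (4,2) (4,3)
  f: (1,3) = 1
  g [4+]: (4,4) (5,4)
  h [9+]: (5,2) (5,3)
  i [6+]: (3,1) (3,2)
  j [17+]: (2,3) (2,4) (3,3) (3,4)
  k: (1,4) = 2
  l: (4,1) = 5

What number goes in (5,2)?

Cage f is a single given cell, so (1,3) = 1.
Cage k is a single given cell, which forces (1,4) = 2.
L is a freebie, so (4,1) = 5.
Column 3 already has 1, so (4,3) = 2.
C is a freebie, leaving (5,1) = 2.
Row 4 already has 2, so (4,2) = 1.
Row 4 already has 1, leaving (4,4) = 3.
Row 4 already has 3, so (4,5) = 4.
3 is placed in column 4, so (5,4) = 1.
Cage b has sum 11, leaving (1,1) = 3.
Cage d needs two cells with sum 7, so (1,5) = 5.
The 4 cells of cage b must have sum 11, which forces (2,1) = 1.
Cage d's pair has sum 7, which forces (2,5) = 2.
Column 1 now contains 1, which forces (3,1) = 4.
4 is placed in row 3, leaving (3,4) = 5.
Cage a has sum 8, so (3,5) = 1.
Cage a has sum 8, so (5,5) = 3.
Row 1 now contains 5; hence (1,2) = 4.
2 is placed in row 2; hence (2,2) = 3.
The 4 cells of cage j must have sum 17, which forces (2,3) = 5.
Column 4 already has 5, so (2,4) = 4.
5 is placed in row 3, which forces (3,2) = 2.
5 is placed in row 3, so (3,3) = 3.
4 is placed in column 2; hence (5,2) = 5.
Column 3 now contains 5, leaving (5,3) = 4.
The full grid is 3 4 1 2 5 / 1 3 5 4 2 / 4 2 3 5 1 / 5 1 2 3 4 / 2 5 4 1 3.

5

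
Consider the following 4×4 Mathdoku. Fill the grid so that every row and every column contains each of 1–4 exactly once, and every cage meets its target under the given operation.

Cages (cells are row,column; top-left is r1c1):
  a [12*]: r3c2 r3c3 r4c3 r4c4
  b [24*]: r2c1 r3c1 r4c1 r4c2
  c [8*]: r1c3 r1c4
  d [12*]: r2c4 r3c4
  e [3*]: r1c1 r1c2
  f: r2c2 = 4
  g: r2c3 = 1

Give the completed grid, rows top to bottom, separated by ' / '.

F is a freebie, leaving r2c2 = 4.
Cage g is a single given cell; hence r2c3 = 1.
4 is placed in row 2, which forces r2c4 = 3.
Column 4 already has 3, leaving r3c4 = 4.
Cage c needs two cells with product 8; hence r1c3 = 4.
4 is placed in column 4, so r1c4 = 2.
Row 2 now contains 3, leaving r2c1 = 2.
The 4 cells of cage b must have product 24, which forces r4c1 = 4.
Column 4 already has 2, so r4c4 = 1.
Cage b has product 24, so r3c1 = 1.
Cage a needs product 12, so r3c2 = 2.
Cage a has product 12; hence r3c3 = 3.
Row 4 already has 1; hence r4c2 = 3.
The 4 cells of cage a must have product 12, so r4c3 = 2.
1 is placed in column 1; hence r1c1 = 3.
3 is placed in column 2; hence r1c2 = 1.

3 1 4 2 / 2 4 1 3 / 1 2 3 4 / 4 3 2 1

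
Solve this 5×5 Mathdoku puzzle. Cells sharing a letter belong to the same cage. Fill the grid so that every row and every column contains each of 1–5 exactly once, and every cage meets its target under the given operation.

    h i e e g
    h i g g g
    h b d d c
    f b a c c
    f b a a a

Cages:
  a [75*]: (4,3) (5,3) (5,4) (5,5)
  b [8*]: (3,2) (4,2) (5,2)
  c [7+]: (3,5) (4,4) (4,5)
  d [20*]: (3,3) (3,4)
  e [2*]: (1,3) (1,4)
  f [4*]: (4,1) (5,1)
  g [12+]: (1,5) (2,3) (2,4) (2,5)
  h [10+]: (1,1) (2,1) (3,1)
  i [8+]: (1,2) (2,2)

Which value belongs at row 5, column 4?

Cage a has product 75, so (4,3) = 5.
5 is placed in column 3, so (3,3) = 4.
Cage d needs two cells with product 20, which forces (3,4) = 5.
Cage a needs product 75; hence (5,5) = 5.
In row 5, 2 can only go at (5,2), so (5,2) = 2.
Column 2 already has 2, leaving (3,2) = 1.
The 3 cells of cage b must have product 8, so (4,2) = 4.
Row 4 now contains 4, which forces (4,1) = 1.
Row 4 now contains 1, which forces (4,5) = 3.
Cage f's pair has product 4, leaving (5,1) = 4.
3 is placed in column 5; hence (1,5) = 4.
Cage g has sum 12, leaving (2,3) = 3.
The 4 cells of cage g must have sum 12, so (2,4) = 4.
Cage g needs sum 12; hence (2,5) = 1.
3 is placed in column 5, which forces (3,5) = 2.
Row 4 already has 3, leaving (4,4) = 2.
Column 3 already has 3, which forces (5,3) = 1.
Row 5 already has 1; hence (5,4) = 3.
The two cells of cage i must have sum 8, which forces (1,2) = 3.
Column 3 already has 1, so (1,3) = 2.
Column 4 already has 2, leaving (1,4) = 1.
Row 2 already has 3; hence (2,2) = 5.
Row 3 now contains 2, which forces (3,1) = 3.
2 is placed in row 1, leaving (1,1) = 5.
5 is placed in row 2, which forces (2,1) = 2.
Filled in: 5 3 2 1 4 / 2 5 3 4 1 / 3 1 4 5 2 / 1 4 5 2 3 / 4 2 1 3 5.

3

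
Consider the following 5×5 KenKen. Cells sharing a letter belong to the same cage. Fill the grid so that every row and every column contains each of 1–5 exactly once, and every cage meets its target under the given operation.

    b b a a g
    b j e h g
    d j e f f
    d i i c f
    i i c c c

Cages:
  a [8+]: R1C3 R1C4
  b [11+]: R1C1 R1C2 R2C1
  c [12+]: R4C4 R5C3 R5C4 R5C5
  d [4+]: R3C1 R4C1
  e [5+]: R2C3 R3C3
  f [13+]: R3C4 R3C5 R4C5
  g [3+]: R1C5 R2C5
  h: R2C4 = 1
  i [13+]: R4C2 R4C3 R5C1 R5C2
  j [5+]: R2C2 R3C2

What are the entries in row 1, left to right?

Cage h is given; hence R2C4 = 1.
Row 2 already has 1, so R2C5 = 2.
Column 5 already has 2; hence R1C5 = 1.
In row 2, 5 can only go at R2C1, so R2C1 = 5.
In row 3, 4 can only go at R3C4, so R3C4 = 4.
Cage f needs sum 13, which forces R3C5 = 5.
Cage f needs sum 13, which forces R4C5 = 4.
Column 5 now contains 4, which forces R5C5 = 3.
The only place for 3 in row 3 is R3C1.
3 is placed in column 1; hence R4C1 = 1.
In row 5, 5 can only go at R5C4, so R5C4 = 5.
Cage a needs two cells with sum 8, which forces R1C3 = 5.
Column 4 now contains 5, leaving R1C4 = 3.
Column 4 already has 3, which forces R4C4 = 2.
The 4 cells of cage i must have sum 13, which forces R4C2 = 5.
2 is placed in row 4, so R4C3 = 3.
Cage i needs sum 13; hence R5C1 = 4.
Cage i has sum 13, leaving R5C2 = 1.
The 4 cells of cage c must have sum 12, which forces R5C3 = 2.
4 is placed in column 1, leaving R1C1 = 2.
Cage b needs sum 11, leaving R1C2 = 4.
The two cells of cage j must have sum 5, leaving R2C2 = 3.
Column 3 now contains 3, which forces R2C3 = 4.
Column 2 now contains 1, leaving R3C2 = 2.
Column 3 now contains 2, leaving R3C3 = 1.
Completed grid: 2 4 5 3 1 / 5 3 4 1 2 / 3 2 1 4 5 / 1 5 3 2 4 / 4 1 2 5 3.

2 4 5 3 1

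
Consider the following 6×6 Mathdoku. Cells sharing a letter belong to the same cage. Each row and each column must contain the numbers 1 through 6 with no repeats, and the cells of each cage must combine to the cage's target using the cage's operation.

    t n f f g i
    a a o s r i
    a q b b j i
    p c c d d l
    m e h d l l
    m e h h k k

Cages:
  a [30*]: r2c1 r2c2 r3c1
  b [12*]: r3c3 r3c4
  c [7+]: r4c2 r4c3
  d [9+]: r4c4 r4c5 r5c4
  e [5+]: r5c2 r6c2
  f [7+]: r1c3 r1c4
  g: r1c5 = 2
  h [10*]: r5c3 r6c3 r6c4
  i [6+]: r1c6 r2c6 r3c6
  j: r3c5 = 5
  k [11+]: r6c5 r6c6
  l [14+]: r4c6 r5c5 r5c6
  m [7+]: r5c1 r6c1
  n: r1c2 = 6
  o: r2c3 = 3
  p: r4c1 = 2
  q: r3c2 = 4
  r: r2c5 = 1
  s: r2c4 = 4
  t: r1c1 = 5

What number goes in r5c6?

Cage t is given, leaving r1c1 = 5.
Cage n is given, which forces r1c2 = 6.
Cage g is a single given cell; hence r1c5 = 2.
Cage o is given, which forces r2c3 = 3.
Cage s is a single given cell, so r2c4 = 4.
R is a freebie, which forces r2c5 = 1.
Row 2 now contains 1, leaving r2c6 = 2.
Cage q is a single given cell, so r3c2 = 4.
Cage j is a single given cell; hence r3c5 = 5.
P is a freebie, which forces r4c1 = 2.
5 is placed in column 5, leaving r6c5 = 6.
Row 6 now contains 6, leaving r6c6 = 5.
Cage f needs two cells with sum 7, so r1c3 = 4.
The two cells of cage f must have sum 7, which forces r1c4 = 3.
Row 1 already has 3, which forces r1c6 = 1.
Row 2 already has 2, leaving r2c1 = 6.
Row 2 already has 2, leaving r2c2 = 5.
The 3 cells of cage a must have product 30, leaving r3c1 = 1.
1 is placed in column 6, leaving r3c6 = 3.
4 is placed in column 3; hence r4c3 = 6.
The 3 cells of cage l must have sum 14, leaving r4c6 = 4.
The 3 cells of cage h must have product 10, which forces r5c3 = 5.
Cage l has sum 14, so r5c5 = 4.
Cage l needs sum 14, leaving r5c6 = 6.
Column 3 already has 6, leaving r3c3 = 2.
The two cells of cage b must have product 12, so r3c4 = 6.
Cage c's pair has sum 7, which forces r4c2 = 1.
The 3 cells of cage d must have sum 9, which forces r4c4 = 5.
Row 4 now contains 4, which forces r4c5 = 3.
Row 5 already has 4, so r5c1 = 3.
Row 5 already has 3, which forces r5c2 = 2.
Cage d needs sum 9; hence r5c4 = 1.
Cage m's pair has sum 7, so r6c1 = 4.
2 is placed in column 2, leaving r6c2 = 3.
2 is placed in column 3; hence r6c3 = 1.
1 is placed in column 4, leaving r6c4 = 2.
The full grid is 5 6 4 3 2 1 / 6 5 3 4 1 2 / 1 4 2 6 5 3 / 2 1 6 5 3 4 / 3 2 5 1 4 6 / 4 3 1 2 6 5.

6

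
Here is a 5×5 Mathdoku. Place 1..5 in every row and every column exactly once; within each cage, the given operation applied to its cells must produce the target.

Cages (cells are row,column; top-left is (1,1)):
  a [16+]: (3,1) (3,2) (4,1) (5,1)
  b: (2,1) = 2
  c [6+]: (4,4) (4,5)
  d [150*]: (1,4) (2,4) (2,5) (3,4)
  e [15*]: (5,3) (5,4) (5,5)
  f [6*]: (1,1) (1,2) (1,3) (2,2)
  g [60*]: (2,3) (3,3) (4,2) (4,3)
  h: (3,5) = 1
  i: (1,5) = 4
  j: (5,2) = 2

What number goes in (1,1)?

1

I is a freebie; hence (1,5) = 4.
Cage b is given, which forces (2,1) = 2.
Cage f needs product 6, so (2,2) = 1.
2 is placed in row 2, leaving (2,4) = 3.
Cage d has product 150, so (2,5) = 5.
H is a freebie; hence (3,5) = 1.
Column 5 already has 1, leaving (4,5) = 2.
Cage j is given, which forces (5,2) = 2.
Column 5 already has 1, leaving (5,5) = 3.
The 4 cells of cage f must have product 6, so (1,1) = 1.
2 is placed in column 2, so (1,2) = 3.
Cage f has product 6, so (1,3) = 2.
Row 1 already has 2; hence (1,4) = 5.
Row 2 now contains 5, which forces (2,3) = 4.
Cage a needs sum 16, which forces (3,2) = 4.
5 is placed in column 4, which forces (3,4) = 2.
Column 2 now contains 3, leaving (4,2) = 5.
Cage g needs product 60, leaving (4,3) = 1.
Cage c needs two cells with sum 6, so (4,4) = 4.
Column 3 now contains 1, so (5,3) = 5.
5 is placed in column 4, leaving (5,4) = 1.
Cage a needs sum 16, leaving (3,1) = 5.
5 is placed in column 3, so (3,3) = 3.
4 is placed in row 4, which forces (4,1) = 3.
Row 5 already has 5, leaving (5,1) = 4.
Filled in: 1 3 2 5 4 / 2 1 4 3 5 / 5 4 3 2 1 / 3 5 1 4 2 / 4 2 5 1 3.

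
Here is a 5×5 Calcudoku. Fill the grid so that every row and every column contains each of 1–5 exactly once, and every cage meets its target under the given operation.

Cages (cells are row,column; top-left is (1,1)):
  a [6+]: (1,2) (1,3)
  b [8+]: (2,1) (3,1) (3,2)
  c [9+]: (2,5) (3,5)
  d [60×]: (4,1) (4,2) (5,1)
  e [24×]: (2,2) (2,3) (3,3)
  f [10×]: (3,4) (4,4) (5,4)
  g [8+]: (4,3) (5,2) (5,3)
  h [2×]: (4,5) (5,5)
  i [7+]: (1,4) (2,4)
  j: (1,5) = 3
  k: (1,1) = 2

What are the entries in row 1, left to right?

K is a freebie; hence (1,1) = 2.
Cage j is a single given cell, leaving (1,5) = 3.
In row 1, 4 can only go at (1,4), so (1,4) = 4.
Cage i's pair has sum 7, leaving (2,4) = 3.
Cage e has product 24, which forces (3,3) = 3.
Cage b has sum 8; hence (3,2) = 2.
Column 2 already has 2, leaving (2,2) = 4.
The 3 cells of cage e must have product 24, which forces (2,3) = 2.
4 is placed in row 2; hence (2,5) = 5.
Column 5 now contains 5, leaving (3,5) = 4.
Row 2 now contains 5; hence (2,1) = 1.
The 3 cells of cage b must have sum 8, leaving (3,1) = 5.
Row 3 now contains 5, leaving (3,4) = 1.
Cage g needs sum 8; hence (5,2) = 3.
Cage d has product 60, so (4,1) = 3.
Column 2 now contains 3; hence (4,2) = 5.
5 is placed in row 4, which forces (4,4) = 2.
2 is placed in row 4, so (4,5) = 1.
Row 5 already has 3, which forces (5,1) = 4.
Row 5 now contains 4, so (5,3) = 1.
Column 4 now contains 2, leaving (5,4) = 5.
Column 5 already has 1, leaving (5,5) = 2.
Column 2 already has 5, which forces (1,2) = 1.
Column 3 already has 1; hence (1,3) = 5.
1 is placed in row 4; hence (4,3) = 4.
Filled in: 2 1 5 4 3 / 1 4 2 3 5 / 5 2 3 1 4 / 3 5 4 2 1 / 4 3 1 5 2.

2 1 5 4 3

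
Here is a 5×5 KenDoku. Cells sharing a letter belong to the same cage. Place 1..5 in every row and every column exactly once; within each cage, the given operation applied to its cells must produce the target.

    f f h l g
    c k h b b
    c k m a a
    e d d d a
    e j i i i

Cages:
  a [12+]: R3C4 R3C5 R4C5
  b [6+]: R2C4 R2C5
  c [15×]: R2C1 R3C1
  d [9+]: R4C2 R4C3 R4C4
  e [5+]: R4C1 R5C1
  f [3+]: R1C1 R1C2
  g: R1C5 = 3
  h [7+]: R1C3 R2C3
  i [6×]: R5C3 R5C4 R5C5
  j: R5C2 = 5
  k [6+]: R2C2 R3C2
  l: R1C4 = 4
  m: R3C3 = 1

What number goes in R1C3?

L is a freebie, which forces R1C4 = 4.
Cage g is given, which forces R1C5 = 3.
Cage m is a single given cell, so R3C3 = 1.
Cage j is given, so R5C2 = 5.
Row 1 needs a 5, and only R1C3 is open for it.
Column 3 now contains 5, so R2C3 = 2.
Column 3 already has 2, leaving R5C3 = 3.
2 is placed in row 2, leaving R2C2 = 4.
Cage k's pair has sum 6, which forces R3C2 = 2.
Column 2 now contains 2, leaving R4C2 = 3.
Column 3 already has 3, which forces R4C3 = 4.
Row 4 now contains 3, so R4C4 = 2.
Row 4 already has 4, so R4C5 = 5.
Column 4 now contains 2, which forces R5C4 = 1.
1 is placed in row 5; hence R5C5 = 2.
Cage f's pair has sum 3; hence R1C1 = 2.
Column 2 now contains 2, which forces R1C2 = 1.
Column 4 already has 1, which forces R2C4 = 5.
Column 5 now contains 5, so R2C5 = 1.
The 3 cells of cage a must have sum 12, so R3C4 = 3.
Column 5 now contains 5, so R3C5 = 4.
Row 4 already has 4, leaving R4C1 = 1.
2 is placed in row 5, which forces R5C1 = 4.
Row 2 now contains 5; hence R2C1 = 3.
Row 3 already has 3, so R3C1 = 5.
Completed grid: 2 1 5 4 3 / 3 4 2 5 1 / 5 2 1 3 4 / 1 3 4 2 5 / 4 5 3 1 2.

5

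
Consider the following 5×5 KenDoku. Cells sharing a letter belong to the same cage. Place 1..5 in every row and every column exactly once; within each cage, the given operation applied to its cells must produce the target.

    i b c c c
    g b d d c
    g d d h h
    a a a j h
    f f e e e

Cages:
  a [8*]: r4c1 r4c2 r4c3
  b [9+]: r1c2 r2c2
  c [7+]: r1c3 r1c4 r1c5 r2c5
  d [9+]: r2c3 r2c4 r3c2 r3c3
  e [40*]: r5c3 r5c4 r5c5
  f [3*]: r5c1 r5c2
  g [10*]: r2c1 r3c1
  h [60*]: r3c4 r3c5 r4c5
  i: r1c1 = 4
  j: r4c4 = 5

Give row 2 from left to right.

Cage i is a single given cell; hence r1c1 = 4.
Row 1 already has 4, leaving r1c2 = 5.
Column 2 already has 5, so r2c2 = 4.
Cage c has sum 7, so r2c5 = 1.
Cage j is a single given cell, which forces r4c4 = 5.
Cage h has product 60; hence r3c5 = 5.
Cage a needs product 8, so r4c3 = 4.
4 is placed in row 4; hence r4c5 = 3.
3 is placed in column 5, so r1c5 = 2.
Cage g needs two cells with product 10, so r2c1 = 5.
Row 3 already has 5, so r3c1 = 2.
Cage h needs product 60; hence r3c4 = 4.
Column 1 now contains 2, leaving r4c1 = 1.
1 is placed in row 4; hence r4c2 = 2.
Column 1 already has 1; hence r5c1 = 3.
3 is placed in row 5, which forces r5c2 = 1.
Cage e needs product 40; hence r5c3 = 5.
Column 4 already has 4, so r5c4 = 2.
2 is placed in column 5, leaving r5c5 = 4.
The 4 cells of cage d must have sum 9, which forces r2c3 = 2.
2 is placed in column 4, leaving r2c4 = 3.
1 is placed in column 2, so r3c2 = 3.
The 4 cells of cage d must have sum 9, which forces r3c3 = 1.
1 is placed in column 3, leaving r1c3 = 3.
Column 4 already has 3; hence r1c4 = 1.
Filled in: 4 5 3 1 2 / 5 4 2 3 1 / 2 3 1 4 5 / 1 2 4 5 3 / 3 1 5 2 4.

5 4 2 3 1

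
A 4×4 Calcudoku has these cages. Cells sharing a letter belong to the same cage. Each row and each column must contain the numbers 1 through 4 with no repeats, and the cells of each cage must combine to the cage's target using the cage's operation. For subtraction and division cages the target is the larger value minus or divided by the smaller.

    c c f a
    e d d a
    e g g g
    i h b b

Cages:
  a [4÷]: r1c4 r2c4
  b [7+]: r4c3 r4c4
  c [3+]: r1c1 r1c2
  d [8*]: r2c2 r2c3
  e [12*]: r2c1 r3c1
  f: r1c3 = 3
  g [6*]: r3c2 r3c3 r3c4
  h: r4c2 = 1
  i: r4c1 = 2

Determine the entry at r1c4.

4

Cage f is given, which forces r1c3 = 3.
Cage i is a single given cell; hence r4c1 = 2.
Cage h is given, so r4c2 = 1.
Column 3 now contains 3, leaving r4c3 = 4.
Row 4 now contains 4, which forces r4c4 = 3.
Column 1 already has 2, so r1c1 = 1.
Column 2 already has 1, so r1c2 = 2.
Row 1 now contains 1, so r1c4 = 4.
Cage d needs two cells with product 8, which forces r2c2 = 4.
Column 3 now contains 4, which forces r2c3 = 2.
Column 4 now contains 4, which forces r2c4 = 1.
The 3 cells of cage g must have product 6, which forces r3c2 = 3.
Column 3 now contains 2, so r3c3 = 1.
Column 4 now contains 1, which forces r3c4 = 2.
4 is placed in row 2, which forces r2c1 = 3.
Row 3 now contains 3, leaving r3c1 = 4.
Filled in: 1 2 3 4 / 3 4 2 1 / 4 3 1 2 / 2 1 4 3.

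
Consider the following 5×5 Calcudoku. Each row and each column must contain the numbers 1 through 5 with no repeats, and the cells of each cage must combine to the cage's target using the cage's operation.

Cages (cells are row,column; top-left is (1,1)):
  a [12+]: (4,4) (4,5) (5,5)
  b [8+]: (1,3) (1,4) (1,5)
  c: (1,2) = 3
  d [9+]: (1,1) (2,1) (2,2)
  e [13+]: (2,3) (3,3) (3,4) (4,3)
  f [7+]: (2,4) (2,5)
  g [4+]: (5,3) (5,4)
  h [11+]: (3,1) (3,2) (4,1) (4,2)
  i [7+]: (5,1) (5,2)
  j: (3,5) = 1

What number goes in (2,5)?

Cage c is given; hence (1,2) = 3.
Cage j is a single given cell; hence (3,5) = 1.
Row 1 needs a 4, and only (1,1) is open for it.
In column 2, 1 can only go at (4,2), so (4,2) = 1.
The only place for 1 in column 1 is (2,1).
Cage d needs sum 9, leaving (2,2) = 4.
In row 2, 3 can only go at (2,3), so (2,3) = 3.
3 is placed in column 3, so (5,3) = 1.
Cage g needs two cells with sum 4, leaving (5,4) = 3.
The 3 cells of cage b must have sum 8, which forces (1,4) = 1.
Cage e needs sum 13, which forces (3,3) = 2.
3 is placed in column 4, leaving (3,4) = 4.
Cage e needs sum 13, which forces (4,3) = 4.
Column 4 already has 4, leaving (4,4) = 5.
Column 3 already has 2; hence (1,3) = 5.
Cage b needs sum 8, leaving (1,5) = 2.
Column 4 already has 5, leaving (2,4) = 2.
Cage f's pair has sum 7, which forces (2,5) = 5.
Cage h has sum 11, which forces (3,1) = 3.
Row 3 already has 2, so (3,2) = 5.
Cage h needs sum 11; hence (4,1) = 2.
2 is placed in column 5; hence (4,5) = 3.
Column 1 already has 2, so (5,1) = 5.
Column 2 already has 5, leaving (5,2) = 2.
5 is placed in column 5, leaving (5,5) = 4.
Filled in: 4 3 5 1 2 / 1 4 3 2 5 / 3 5 2 4 1 / 2 1 4 5 3 / 5 2 1 3 4.

5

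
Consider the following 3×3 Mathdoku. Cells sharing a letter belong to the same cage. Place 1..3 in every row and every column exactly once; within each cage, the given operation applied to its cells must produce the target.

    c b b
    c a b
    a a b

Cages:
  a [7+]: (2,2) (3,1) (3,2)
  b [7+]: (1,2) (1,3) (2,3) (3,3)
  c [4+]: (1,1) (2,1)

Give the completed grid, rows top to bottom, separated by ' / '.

3 1 2 / 1 2 3 / 2 3 1

The 4 cells of cage b must have sum 7, so (1,2) = 1.
1 is placed in column 2, leaving (3,2) = 3.
Row 1 already has 1, leaving (1,1) = 3.
Row 1 already has 3; hence (1,3) = 2.
The two cells of cage c must have sum 4, which forces (2,1) = 1.
3 is placed in column 2; hence (2,2) = 2.
Row 2 now contains 1; hence (2,3) = 3.
Row 3 already has 3; hence (3,1) = 2.
Column 3 already has 2, so (3,3) = 1.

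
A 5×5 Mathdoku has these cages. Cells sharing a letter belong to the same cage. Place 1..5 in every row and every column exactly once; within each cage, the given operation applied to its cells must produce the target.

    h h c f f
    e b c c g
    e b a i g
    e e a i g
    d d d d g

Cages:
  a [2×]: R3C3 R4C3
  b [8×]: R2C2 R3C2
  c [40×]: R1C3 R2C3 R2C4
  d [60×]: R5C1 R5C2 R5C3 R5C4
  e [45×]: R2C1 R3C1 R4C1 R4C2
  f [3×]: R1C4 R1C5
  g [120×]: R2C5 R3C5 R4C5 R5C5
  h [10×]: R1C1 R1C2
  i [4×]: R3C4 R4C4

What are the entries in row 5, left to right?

4 1 3 5 2

Cage e needs product 45, so R4C2 = 3.
The only place for 4 in row 1 is R1C3.
In row 2, 1 can only go at R2C1, so R2C1 = 1.
The 4 cells of cage e must have product 45, which forces R3C1 = 3.
Column 1 now contains 1, leaving R4C1 = 5.
Column 1 now contains 5, so R5C1 = 4.
Column 1 now contains 5, so R1C1 = 2.
The two cells of cage h must have product 10, which forces R1C2 = 5.
Column 2 already has 5; hence R5C2 = 1.
Row 2 needs a 3, and only R2C5 is open for it.
Cage f's pair has product 3, so R1C4 = 3.
Column 5 now contains 3, leaving R1C5 = 1.
3 is placed in column 4, leaving R5C4 = 5.
5 is placed in row 5; hence R5C5 = 2.
The 3 cells of cage c must have product 40, so R2C3 = 5.
5 is placed in column 4, which forces R2C4 = 2.
Cage g needs product 120; hence R3C5 = 5.
Column 5 now contains 2, leaving R4C5 = 4.
5 is placed in row 5; hence R5C3 = 3.
Row 2 now contains 2, leaving R2C2 = 4.
Cage b's pair has product 8, which forces R3C2 = 2.
Row 3 already has 2, leaving R3C3 = 1.
The two cells of cage i must have product 4, leaving R3C4 = 4.
Column 3 already has 1, leaving R4C3 = 2.
Row 4 already has 4, leaving R4C4 = 1.
Filled in: 2 5 4 3 1 / 1 4 5 2 3 / 3 2 1 4 5 / 5 3 2 1 4 / 4 1 3 5 2.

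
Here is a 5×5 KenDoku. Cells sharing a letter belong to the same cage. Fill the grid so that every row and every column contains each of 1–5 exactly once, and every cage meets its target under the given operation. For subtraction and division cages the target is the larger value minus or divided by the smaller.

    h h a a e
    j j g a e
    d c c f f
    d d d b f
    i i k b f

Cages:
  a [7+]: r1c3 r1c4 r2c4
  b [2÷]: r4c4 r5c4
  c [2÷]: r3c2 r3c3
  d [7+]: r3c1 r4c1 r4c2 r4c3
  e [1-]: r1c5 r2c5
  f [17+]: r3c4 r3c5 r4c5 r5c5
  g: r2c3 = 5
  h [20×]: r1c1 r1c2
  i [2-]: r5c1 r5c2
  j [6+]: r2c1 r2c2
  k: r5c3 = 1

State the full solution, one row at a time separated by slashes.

4 5 3 1 2 / 2 4 5 3 1 / 1 2 4 5 3 / 3 1 2 4 5 / 5 3 1 2 4

G is a freebie, which forces r2c3 = 5.
The 4 cells of cage d must have sum 7; hence r3c1 = 1.
Cage f has sum 17, so r3c4 = 5.
Cage k is a single given cell; hence r5c3 = 1.
The 4 cells of cage d must have sum 7, so r4c2 = 1.
The only place for 3 in row 3 is r3c5.
The only place for 3 in row 2 is r2c4.
Cage a has sum 7; hence r1c3 = 3.
Cage a needs sum 7, leaving r1c4 = 1.
Column 3 now contains 3, so r4c3 = 2.
Row 4 now contains 2, which forces r4c4 = 4.
4 is placed in row 4, so r4c5 = 5.
Column 4 already has 4; hence r5c4 = 2.
5 is placed in column 5; hence r5c5 = 4.
5 is placed in column 5, so r1c5 = 2.
The two cells of cage e must have difference 1, so r2c5 = 1.
Cage c needs two cells with quotient 2; hence r3c2 = 2.
Column 3 now contains 2, which forces r3c3 = 4.
Row 4 now contains 2, which forces r4c1 = 3.
Column 1 now contains 3, so r5c1 = 5.
Row 5 now contains 5, which forces r5c2 = 3.
Column 1 already has 5, which forces r1c1 = 4.
The two cells of cage h must have product 20, so r1c2 = 5.
Cage j needs two cells with sum 6, leaving r2c1 = 2.
Column 2 already has 2; hence r2c2 = 4.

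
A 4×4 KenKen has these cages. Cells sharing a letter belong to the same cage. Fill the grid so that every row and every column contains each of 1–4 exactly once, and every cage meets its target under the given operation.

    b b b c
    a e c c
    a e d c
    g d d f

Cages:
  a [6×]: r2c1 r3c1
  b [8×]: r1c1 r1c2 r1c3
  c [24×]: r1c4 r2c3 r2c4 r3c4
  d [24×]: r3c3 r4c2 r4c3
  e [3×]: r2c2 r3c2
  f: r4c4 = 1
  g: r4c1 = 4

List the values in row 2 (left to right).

Cage g is a single given cell, so r4c1 = 4.
Cage f is a single given cell, which forces r4c4 = 1.
Cage c has product 24; hence r2c3 = 1.
Cage d needs product 24, which forces r3c3 = 4.
The 3 cells of cage b must have product 8; hence r1c1 = 1.
Cage b needs product 8, which forces r1c2 = 4.
Column 3 now contains 4; hence r1c3 = 2.
2 is placed in row 1; hence r1c4 = 3.
1 is placed in row 2; hence r2c2 = 3.
Cage e's pair has product 3, so r3c2 = 1.
Column 4 now contains 3, so r3c4 = 2.
Column 2 now contains 3, which forces r4c2 = 2.
Column 3 already has 2; hence r4c3 = 3.
Row 2 now contains 3, which forces r2c1 = 2.
Column 4 already has 2, so r2c4 = 4.
2 is placed in row 3; hence r3c1 = 3.
Completed grid: 1 4 2 3 / 2 3 1 4 / 3 1 4 2 / 4 2 3 1.

2 3 1 4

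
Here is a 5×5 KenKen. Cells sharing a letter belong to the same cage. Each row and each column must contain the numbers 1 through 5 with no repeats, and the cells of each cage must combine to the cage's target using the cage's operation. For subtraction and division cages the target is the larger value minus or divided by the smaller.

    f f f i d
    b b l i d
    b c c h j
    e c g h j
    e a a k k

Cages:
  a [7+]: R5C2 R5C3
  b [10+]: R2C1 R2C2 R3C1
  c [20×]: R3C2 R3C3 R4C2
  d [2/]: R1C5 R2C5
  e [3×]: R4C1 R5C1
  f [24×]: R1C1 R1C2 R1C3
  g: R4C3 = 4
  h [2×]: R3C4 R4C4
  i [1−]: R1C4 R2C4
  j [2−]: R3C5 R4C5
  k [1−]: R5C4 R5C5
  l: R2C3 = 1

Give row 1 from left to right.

4 2 3 5 1

Cage l is given, which forces R2C3 = 1.
G is a freebie, so R4C3 = 4.
The only place for 5 in row 1 is R1C4.
Cage i needs two cells with difference 1, which forces R2C4 = 4.
Row 2 already has 4; hence R2C5 = 2.
Cage b needs sum 10, so R3C1 = 2.
2 is placed in row 3, which forces R3C3 = 5.
2 is placed in row 3; hence R3C4 = 1.
Row 3 already has 1; hence R3C5 = 3.
1 is placed in column 4, which forces R4C4 = 2.
Column 4 already has 2, so R5C4 = 3.
Row 3 already has 5, so R3C2 = 4.
Cage e's pair has product 3; hence R4C1 = 3.
Row 4 now contains 2, so R4C2 = 1.
Row 4 already has 1, leaving R4C5 = 5.
Row 5 now contains 3; hence R5C1 = 1.
Cage a's pair has sum 7; hence R5C2 = 5.
Row 5 now contains 3; hence R5C3 = 2.
Cage k's pair has difference 1, leaving R5C5 = 4.
3 is placed in column 1; hence R1C1 = 4.
Cage f needs product 24; hence R1C2 = 2.
Column 3 now contains 2; hence R1C3 = 3.
Column 5 already has 4, which forces R1C5 = 1.
3 is placed in column 1, so R2C1 = 5.
Column 2 already has 5, which forces R2C2 = 3.
Filled in: 4 2 3 5 1 / 5 3 1 4 2 / 2 4 5 1 3 / 3 1 4 2 5 / 1 5 2 3 4.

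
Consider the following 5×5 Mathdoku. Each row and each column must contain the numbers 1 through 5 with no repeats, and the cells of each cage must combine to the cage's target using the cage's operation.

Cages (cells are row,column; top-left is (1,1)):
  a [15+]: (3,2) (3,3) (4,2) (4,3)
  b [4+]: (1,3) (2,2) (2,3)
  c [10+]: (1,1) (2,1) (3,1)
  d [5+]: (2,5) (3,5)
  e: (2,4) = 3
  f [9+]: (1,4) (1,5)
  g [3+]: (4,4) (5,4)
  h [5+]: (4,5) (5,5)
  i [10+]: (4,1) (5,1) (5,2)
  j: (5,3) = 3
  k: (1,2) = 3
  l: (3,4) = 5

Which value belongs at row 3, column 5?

Cage k is a single given cell, so (1,2) = 3.
Cage b has sum 4, leaving (1,3) = 1.
Cage b needs sum 4, so (2,2) = 1.
Cage b has sum 4; hence (2,3) = 2.
Cage e is a single given cell; hence (2,4) = 3.
3 is placed in row 2, so (2,5) = 4.
Cage l is a single given cell; hence (3,4) = 5.
Cage j is given; hence (5,3) = 3.
5 is placed in column 4, so (1,4) = 4.
4 is placed in column 5, which forces (1,5) = 5.
Row 2 now contains 4, leaving (2,1) = 5.
The 4 cells of cage a must have sum 15, leaving (3,2) = 2.
Column 3 already has 3; hence (3,3) = 4.
Cage d needs two cells with sum 5, so (3,5) = 1.
Cage a needs sum 15, so (4,2) = 4.
Cage a has sum 15, so (4,3) = 5.
Cage h needs two cells with sum 5, leaving (4,5) = 3.
Column 2 now contains 4, so (5,2) = 5.
The two cells of cage h must have sum 5, which forces (5,5) = 2.
Row 1 now contains 4; hence (1,1) = 2.
Row 3 now contains 1, leaving (3,1) = 3.
Row 4 now contains 3; hence (4,1) = 1.
Cage g's pair has sum 3; hence (4,4) = 2.
The 3 cells of cage i must have sum 10, leaving (5,1) = 4.
Row 5 already has 2; hence (5,4) = 1.
Completed grid: 2 3 1 4 5 / 5 1 2 3 4 / 3 2 4 5 1 / 1 4 5 2 3 / 4 5 3 1 2.

1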